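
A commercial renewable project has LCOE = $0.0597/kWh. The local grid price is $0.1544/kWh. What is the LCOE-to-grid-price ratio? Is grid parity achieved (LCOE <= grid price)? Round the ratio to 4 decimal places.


Compare LCOE to grid price:
  LCOE = $0.0597/kWh, Grid price = $0.1544/kWh
  Ratio = LCOE / grid_price = 0.0597 / 0.1544 = 0.3867
  Grid parity achieved (ratio <= 1)? yes

0.3867


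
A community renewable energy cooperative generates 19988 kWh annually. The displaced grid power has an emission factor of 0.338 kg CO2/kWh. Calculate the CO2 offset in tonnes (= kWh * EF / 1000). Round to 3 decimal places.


CO2 offset in kg = generation * emission_factor
CO2 offset = 19988 * 0.338 = 6755.94 kg
Convert to tonnes:
  CO2 offset = 6755.94 / 1000 = 6.756 tonnes

6.756


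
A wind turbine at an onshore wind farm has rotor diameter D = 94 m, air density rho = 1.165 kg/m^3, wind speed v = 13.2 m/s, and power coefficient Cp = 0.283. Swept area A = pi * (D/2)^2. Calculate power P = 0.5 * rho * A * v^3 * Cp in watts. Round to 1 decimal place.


Step 1 -- Compute swept area:
  A = pi * (D/2)^2 = pi * (94/2)^2 = 6939.78 m^2
Step 2 -- Apply wind power equation:
  P = 0.5 * rho * A * v^3 * Cp
  v^3 = 13.2^3 = 2299.968
  P = 0.5 * 1.165 * 6939.78 * 2299.968 * 0.283
  P = 2631175.1 W

2631175.1


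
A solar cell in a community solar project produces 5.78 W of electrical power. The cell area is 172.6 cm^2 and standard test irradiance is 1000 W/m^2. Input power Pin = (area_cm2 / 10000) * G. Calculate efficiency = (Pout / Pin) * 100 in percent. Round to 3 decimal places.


First compute the input power:
  Pin = area_cm2 / 10000 * G = 172.6 / 10000 * 1000 = 17.26 W
Then compute efficiency:
  Efficiency = (Pout / Pin) * 100 = (5.78 / 17.26) * 100
  Efficiency = 33.488%

33.488


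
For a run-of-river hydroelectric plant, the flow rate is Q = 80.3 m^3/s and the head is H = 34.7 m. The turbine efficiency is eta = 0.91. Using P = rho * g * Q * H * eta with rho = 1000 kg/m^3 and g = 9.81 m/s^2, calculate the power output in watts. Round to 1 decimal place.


Apply the hydropower formula P = rho * g * Q * H * eta
rho * g = 1000 * 9.81 = 9810.0
P = 9810.0 * 80.3 * 34.7 * 0.91
P = 24874560.7 W

24874560.7


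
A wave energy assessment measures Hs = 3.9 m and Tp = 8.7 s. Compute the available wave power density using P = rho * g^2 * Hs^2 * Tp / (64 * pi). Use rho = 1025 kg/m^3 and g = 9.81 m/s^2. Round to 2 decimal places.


Apply wave power formula:
  g^2 = 9.81^2 = 96.2361
  Hs^2 = 3.9^2 = 15.21
  Numerator = rho * g^2 * Hs^2 * Tp = 1025 * 96.2361 * 15.21 * 8.7 = 13053000.26
  Denominator = 64 * pi = 201.0619
  P = 13053000.26 / 201.0619 = 64920.30 W/m

64920.30


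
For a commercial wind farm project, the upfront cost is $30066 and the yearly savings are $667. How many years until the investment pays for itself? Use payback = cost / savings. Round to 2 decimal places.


Simple payback period = initial cost / annual savings
Payback = 30066 / 667
Payback = 45.08 years

45.08


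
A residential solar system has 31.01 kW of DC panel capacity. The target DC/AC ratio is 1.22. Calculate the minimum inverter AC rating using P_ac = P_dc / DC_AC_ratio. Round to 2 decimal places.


The inverter AC capacity is determined by the DC/AC ratio.
Given: P_dc = 31.01 kW, DC/AC ratio = 1.22
P_ac = P_dc / ratio = 31.01 / 1.22
P_ac = 25.42 kW

25.42


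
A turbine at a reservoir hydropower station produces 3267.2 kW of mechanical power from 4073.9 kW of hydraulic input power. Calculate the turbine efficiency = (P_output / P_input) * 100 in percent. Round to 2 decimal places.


Turbine efficiency = (output power / input power) * 100
eta = (3267.2 / 4073.9) * 100
eta = 80.20%

80.20


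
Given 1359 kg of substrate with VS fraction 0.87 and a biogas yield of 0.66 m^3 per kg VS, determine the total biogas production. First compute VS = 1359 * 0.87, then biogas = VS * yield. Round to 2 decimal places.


Compute volatile solids:
  VS = mass * VS_fraction = 1359 * 0.87 = 1182.33 kg
Calculate biogas volume:
  Biogas = VS * specific_yield = 1182.33 * 0.66
  Biogas = 780.34 m^3

780.34


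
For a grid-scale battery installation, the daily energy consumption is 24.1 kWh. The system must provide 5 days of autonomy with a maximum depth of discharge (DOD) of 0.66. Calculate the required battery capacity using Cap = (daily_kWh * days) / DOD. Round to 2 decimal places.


Total energy needed = daily * days = 24.1 * 5 = 120.5 kWh
Account for depth of discharge:
  Cap = total_energy / DOD = 120.5 / 0.66
  Cap = 182.58 kWh

182.58


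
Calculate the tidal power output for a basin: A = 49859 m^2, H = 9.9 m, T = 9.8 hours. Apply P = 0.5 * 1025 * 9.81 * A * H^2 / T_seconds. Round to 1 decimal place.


Convert period to seconds: T = 9.8 * 3600 = 35280.0 s
H^2 = 9.9^2 = 98.01
P = 0.5 * rho * g * A * H^2 / T
P = 0.5 * 1025 * 9.81 * 49859 * 98.01 / 35280.0
P = 696383.1 W

696383.1


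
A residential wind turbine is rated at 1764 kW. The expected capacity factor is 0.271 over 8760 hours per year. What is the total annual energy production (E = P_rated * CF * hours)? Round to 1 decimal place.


Annual energy = rated_kW * capacity_factor * hours_per_year
Given: P_rated = 1764 kW, CF = 0.271, hours = 8760
E = 1764 * 0.271 * 8760
E = 4187665.4 kWh

4187665.4


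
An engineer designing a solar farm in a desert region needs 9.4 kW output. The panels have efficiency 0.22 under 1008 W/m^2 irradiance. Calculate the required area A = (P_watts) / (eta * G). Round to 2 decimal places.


Convert target power to watts: P = 9.4 * 1000 = 9400.0 W
Compute denominator: eta * G = 0.22 * 1008 = 221.76
Required area A = P / (eta * G) = 9400.0 / 221.76
A = 42.39 m^2

42.39


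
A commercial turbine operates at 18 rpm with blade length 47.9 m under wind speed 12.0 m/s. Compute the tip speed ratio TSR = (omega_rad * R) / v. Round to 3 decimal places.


Convert rotational speed to rad/s:
  omega = 18 * 2 * pi / 60 = 1.885 rad/s
Compute tip speed:
  v_tip = omega * R = 1.885 * 47.9 = 90.289 m/s
Tip speed ratio:
  TSR = v_tip / v_wind = 90.289 / 12.0 = 7.524

7.524


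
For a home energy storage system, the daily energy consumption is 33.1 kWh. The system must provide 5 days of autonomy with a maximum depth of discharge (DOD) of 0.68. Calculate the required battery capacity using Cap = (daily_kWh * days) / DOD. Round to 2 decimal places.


Total energy needed = daily * days = 33.1 * 5 = 165.5 kWh
Account for depth of discharge:
  Cap = total_energy / DOD = 165.5 / 0.68
  Cap = 243.38 kWh

243.38


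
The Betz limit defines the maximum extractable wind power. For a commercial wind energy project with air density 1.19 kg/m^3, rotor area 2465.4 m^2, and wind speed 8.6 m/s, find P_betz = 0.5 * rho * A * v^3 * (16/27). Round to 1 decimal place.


The Betz coefficient Cp_max = 16/27 = 0.5926
v^3 = 8.6^3 = 636.056
P_betz = 0.5 * rho * A * v^3 * Cp_max
P_betz = 0.5 * 1.19 * 2465.4 * 636.056 * 0.5926
P_betz = 552911.9 W

552911.9


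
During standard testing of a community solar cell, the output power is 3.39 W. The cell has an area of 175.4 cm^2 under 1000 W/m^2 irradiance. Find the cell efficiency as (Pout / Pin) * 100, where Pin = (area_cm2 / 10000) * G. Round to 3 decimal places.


First compute the input power:
  Pin = area_cm2 / 10000 * G = 175.4 / 10000 * 1000 = 17.54 W
Then compute efficiency:
  Efficiency = (Pout / Pin) * 100 = (3.39 / 17.54) * 100
  Efficiency = 19.327%

19.327


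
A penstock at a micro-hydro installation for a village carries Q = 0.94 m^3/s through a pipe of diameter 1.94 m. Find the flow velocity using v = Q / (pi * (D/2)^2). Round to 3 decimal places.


Compute pipe cross-sectional area:
  A = pi * (D/2)^2 = pi * (1.94/2)^2 = 2.9559 m^2
Calculate velocity:
  v = Q / A = 0.94 / 2.9559
  v = 0.318 m/s

0.318


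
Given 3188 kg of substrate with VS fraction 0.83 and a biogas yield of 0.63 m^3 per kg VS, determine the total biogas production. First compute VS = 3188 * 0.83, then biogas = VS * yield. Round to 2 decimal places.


Compute volatile solids:
  VS = mass * VS_fraction = 3188 * 0.83 = 2646.04 kg
Calculate biogas volume:
  Biogas = VS * specific_yield = 2646.04 * 0.63
  Biogas = 1667.01 m^3

1667.01


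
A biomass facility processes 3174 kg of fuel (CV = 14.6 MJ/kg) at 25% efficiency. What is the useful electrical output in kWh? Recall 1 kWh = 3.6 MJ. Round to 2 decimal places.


Total energy = mass * CV = 3174 * 14.6 = 46340.4 MJ
Useful energy = total * eta = 46340.4 * 0.25 = 11585.1 MJ
Convert to kWh: 11585.1 / 3.6
Useful energy = 3218.08 kWh

3218.08


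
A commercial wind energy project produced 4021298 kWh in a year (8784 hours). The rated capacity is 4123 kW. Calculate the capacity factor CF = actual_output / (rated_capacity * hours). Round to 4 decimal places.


Capacity factor = actual output / maximum possible output
Maximum possible = rated * hours = 4123 * 8784 = 36216432 kWh
CF = 4021298 / 36216432
CF = 0.1110

0.1110


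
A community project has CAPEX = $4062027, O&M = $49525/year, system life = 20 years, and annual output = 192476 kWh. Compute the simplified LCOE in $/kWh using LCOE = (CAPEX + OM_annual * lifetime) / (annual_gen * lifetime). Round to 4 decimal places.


Total cost = CAPEX + OM * lifetime = 4062027 + 49525 * 20 = 4062027 + 990500 = 5052527
Total generation = annual * lifetime = 192476 * 20 = 3849520 kWh
LCOE = 5052527 / 3849520
LCOE = 1.3125 $/kWh

1.3125


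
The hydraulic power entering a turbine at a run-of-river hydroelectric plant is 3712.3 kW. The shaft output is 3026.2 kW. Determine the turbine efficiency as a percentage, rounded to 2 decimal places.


Turbine efficiency = (output power / input power) * 100
eta = (3026.2 / 3712.3) * 100
eta = 81.52%

81.52


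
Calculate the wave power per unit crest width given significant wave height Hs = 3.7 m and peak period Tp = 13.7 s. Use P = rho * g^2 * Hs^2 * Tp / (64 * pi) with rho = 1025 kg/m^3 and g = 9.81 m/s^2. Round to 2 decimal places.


Apply wave power formula:
  g^2 = 9.81^2 = 96.2361
  Hs^2 = 3.7^2 = 13.69
  Numerator = rho * g^2 * Hs^2 * Tp = 1025 * 96.2361 * 13.69 * 13.7 = 18500603.49
  Denominator = 64 * pi = 201.0619
  P = 18500603.49 / 201.0619 = 92014.45 W/m

92014.45


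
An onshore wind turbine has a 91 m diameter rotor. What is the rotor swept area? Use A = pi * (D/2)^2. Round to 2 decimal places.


Compute the rotor radius:
  r = D / 2 = 91 / 2 = 45.5 m
Calculate swept area:
  A = pi * r^2 = pi * 45.5^2
  A = 6503.88 m^2

6503.88


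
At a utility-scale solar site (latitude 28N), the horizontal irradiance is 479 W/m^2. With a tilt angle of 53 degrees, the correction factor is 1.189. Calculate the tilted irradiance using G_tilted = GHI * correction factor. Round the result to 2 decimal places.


Identify the given values:
  GHI = 479 W/m^2, tilt correction factor = 1.189
Apply the formula G_tilted = GHI * factor:
  G_tilted = 479 * 1.189
  G_tilted = 569.53 W/m^2

569.53


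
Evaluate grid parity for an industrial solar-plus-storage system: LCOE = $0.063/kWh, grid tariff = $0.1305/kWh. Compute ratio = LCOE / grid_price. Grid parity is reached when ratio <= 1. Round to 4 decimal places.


Compare LCOE to grid price:
  LCOE = $0.063/kWh, Grid price = $0.1305/kWh
  Ratio = LCOE / grid_price = 0.063 / 0.1305 = 0.4828
  Grid parity achieved (ratio <= 1)? yes

0.4828


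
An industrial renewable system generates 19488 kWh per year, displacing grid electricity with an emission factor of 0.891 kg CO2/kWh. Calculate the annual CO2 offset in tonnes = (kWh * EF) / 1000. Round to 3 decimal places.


CO2 offset in kg = generation * emission_factor
CO2 offset = 19488 * 0.891 = 17363.81 kg
Convert to tonnes:
  CO2 offset = 17363.81 / 1000 = 17.364 tonnes

17.364


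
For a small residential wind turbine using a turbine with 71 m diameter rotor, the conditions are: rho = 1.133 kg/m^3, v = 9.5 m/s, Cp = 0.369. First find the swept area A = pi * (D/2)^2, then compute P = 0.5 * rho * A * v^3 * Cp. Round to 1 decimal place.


Step 1 -- Compute swept area:
  A = pi * (D/2)^2 = pi * (71/2)^2 = 3959.19 m^2
Step 2 -- Apply wind power equation:
  P = 0.5 * rho * A * v^3 * Cp
  v^3 = 9.5^3 = 857.375
  P = 0.5 * 1.133 * 3959.19 * 857.375 * 0.369
  P = 709583.8 W

709583.8


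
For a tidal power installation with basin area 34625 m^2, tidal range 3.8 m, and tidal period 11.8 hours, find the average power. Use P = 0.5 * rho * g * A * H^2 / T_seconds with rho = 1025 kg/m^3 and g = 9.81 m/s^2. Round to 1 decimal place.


Convert period to seconds: T = 11.8 * 3600 = 42480.0 s
H^2 = 3.8^2 = 14.44
P = 0.5 * rho * g * A * H^2 / T
P = 0.5 * 1025 * 9.81 * 34625 * 14.44 / 42480.0
P = 59174.6 W

59174.6


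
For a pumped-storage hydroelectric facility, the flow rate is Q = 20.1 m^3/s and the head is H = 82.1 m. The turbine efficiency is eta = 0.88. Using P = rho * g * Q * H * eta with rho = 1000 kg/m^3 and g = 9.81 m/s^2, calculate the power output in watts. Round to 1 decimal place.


Apply the hydropower formula P = rho * g * Q * H * eta
rho * g = 1000 * 9.81 = 9810.0
P = 9810.0 * 20.1 * 82.1 * 0.88
P = 14245932.9 W

14245932.9


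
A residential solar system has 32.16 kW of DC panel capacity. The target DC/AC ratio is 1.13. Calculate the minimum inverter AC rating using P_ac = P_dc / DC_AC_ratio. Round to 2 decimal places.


The inverter AC capacity is determined by the DC/AC ratio.
Given: P_dc = 32.16 kW, DC/AC ratio = 1.13
P_ac = P_dc / ratio = 32.16 / 1.13
P_ac = 28.46 kW

28.46


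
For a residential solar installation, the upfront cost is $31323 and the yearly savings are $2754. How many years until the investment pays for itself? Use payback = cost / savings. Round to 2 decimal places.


Simple payback period = initial cost / annual savings
Payback = 31323 / 2754
Payback = 11.37 years

11.37


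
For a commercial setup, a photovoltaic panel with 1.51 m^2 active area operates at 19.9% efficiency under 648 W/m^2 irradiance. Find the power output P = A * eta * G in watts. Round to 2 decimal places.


Use the solar power formula P = A * eta * G.
Given: A = 1.51 m^2, eta = 0.199, G = 648 W/m^2
P = 1.51 * 0.199 * 648
P = 194.72 W

194.72


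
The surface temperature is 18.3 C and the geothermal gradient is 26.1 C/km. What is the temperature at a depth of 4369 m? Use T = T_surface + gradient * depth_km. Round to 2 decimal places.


Convert depth to km: 4369 / 1000 = 4.369 km
Temperature increase = gradient * depth_km = 26.1 * 4.369 = 114.03 C
Temperature at depth = T_surface + delta_T = 18.3 + 114.03
T = 132.33 C

132.33


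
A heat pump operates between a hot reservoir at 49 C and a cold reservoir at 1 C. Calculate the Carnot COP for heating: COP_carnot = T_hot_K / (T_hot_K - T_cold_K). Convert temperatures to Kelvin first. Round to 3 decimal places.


Convert to Kelvin:
  T_hot = 49 + 273.15 = 322.15 K
  T_cold = 1 + 273.15 = 274.15 K
Apply Carnot COP formula:
  COP = T_hot_K / (T_hot_K - T_cold_K) = 322.15 / 48.0
  COP = 6.711

6.711


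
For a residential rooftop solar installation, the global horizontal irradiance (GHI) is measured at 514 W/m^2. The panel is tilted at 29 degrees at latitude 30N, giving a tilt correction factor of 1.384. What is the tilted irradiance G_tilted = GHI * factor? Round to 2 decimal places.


Identify the given values:
  GHI = 514 W/m^2, tilt correction factor = 1.384
Apply the formula G_tilted = GHI * factor:
  G_tilted = 514 * 1.384
  G_tilted = 711.38 W/m^2

711.38


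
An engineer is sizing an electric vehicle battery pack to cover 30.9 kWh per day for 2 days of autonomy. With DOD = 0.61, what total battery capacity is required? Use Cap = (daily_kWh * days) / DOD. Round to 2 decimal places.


Total energy needed = daily * days = 30.9 * 2 = 61.8 kWh
Account for depth of discharge:
  Cap = total_energy / DOD = 61.8 / 0.61
  Cap = 101.31 kWh

101.31


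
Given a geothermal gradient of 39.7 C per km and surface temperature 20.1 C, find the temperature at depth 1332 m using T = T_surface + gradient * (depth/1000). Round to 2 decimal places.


Convert depth to km: 1332 / 1000 = 1.332 km
Temperature increase = gradient * depth_km = 39.7 * 1.332 = 52.88 C
Temperature at depth = T_surface + delta_T = 20.1 + 52.88
T = 72.98 C

72.98


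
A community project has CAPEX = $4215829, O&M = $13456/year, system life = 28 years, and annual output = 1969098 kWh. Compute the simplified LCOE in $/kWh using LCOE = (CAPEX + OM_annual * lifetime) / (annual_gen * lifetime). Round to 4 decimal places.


Total cost = CAPEX + OM * lifetime = 4215829 + 13456 * 28 = 4215829 + 376768 = 4592597
Total generation = annual * lifetime = 1969098 * 28 = 55134744 kWh
LCOE = 4592597 / 55134744
LCOE = 0.0833 $/kWh

0.0833


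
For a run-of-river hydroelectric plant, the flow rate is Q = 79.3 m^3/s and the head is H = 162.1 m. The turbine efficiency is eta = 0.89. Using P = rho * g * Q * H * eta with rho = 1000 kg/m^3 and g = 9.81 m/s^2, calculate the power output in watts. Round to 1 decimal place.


Apply the hydropower formula P = rho * g * Q * H * eta
rho * g = 1000 * 9.81 = 9810.0
P = 9810.0 * 79.3 * 162.1 * 0.89
P = 112231616.0 W

112231616.0


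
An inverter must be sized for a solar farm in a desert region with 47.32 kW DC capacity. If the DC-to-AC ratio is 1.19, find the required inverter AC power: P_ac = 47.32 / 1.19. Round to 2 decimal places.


The inverter AC capacity is determined by the DC/AC ratio.
Given: P_dc = 47.32 kW, DC/AC ratio = 1.19
P_ac = P_dc / ratio = 47.32 / 1.19
P_ac = 39.76 kW

39.76


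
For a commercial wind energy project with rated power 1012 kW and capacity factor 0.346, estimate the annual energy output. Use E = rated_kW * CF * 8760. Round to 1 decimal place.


Annual energy = rated_kW * capacity_factor * hours_per_year
Given: P_rated = 1012 kW, CF = 0.346, hours = 8760
E = 1012 * 0.346 * 8760
E = 3067331.5 kWh

3067331.5


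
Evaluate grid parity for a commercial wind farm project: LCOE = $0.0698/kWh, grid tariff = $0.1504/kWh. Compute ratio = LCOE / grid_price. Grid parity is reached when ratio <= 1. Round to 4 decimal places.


Compare LCOE to grid price:
  LCOE = $0.0698/kWh, Grid price = $0.1504/kWh
  Ratio = LCOE / grid_price = 0.0698 / 0.1504 = 0.4641
  Grid parity achieved (ratio <= 1)? yes

0.4641


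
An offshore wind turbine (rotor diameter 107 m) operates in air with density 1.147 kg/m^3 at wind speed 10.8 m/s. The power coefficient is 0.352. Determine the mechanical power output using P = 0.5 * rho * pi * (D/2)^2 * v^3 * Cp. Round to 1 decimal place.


Step 1 -- Compute swept area:
  A = pi * (D/2)^2 = pi * (107/2)^2 = 8992.02 m^2
Step 2 -- Apply wind power equation:
  P = 0.5 * rho * A * v^3 * Cp
  v^3 = 10.8^3 = 1259.712
  P = 0.5 * 1.147 * 8992.02 * 1259.712 * 0.352
  P = 2286676.8 W

2286676.8


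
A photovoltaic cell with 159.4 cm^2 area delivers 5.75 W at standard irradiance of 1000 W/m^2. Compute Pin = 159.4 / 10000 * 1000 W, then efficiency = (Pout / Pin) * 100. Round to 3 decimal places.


First compute the input power:
  Pin = area_cm2 / 10000 * G = 159.4 / 10000 * 1000 = 15.94 W
Then compute efficiency:
  Efficiency = (Pout / Pin) * 100 = (5.75 / 15.94) * 100
  Efficiency = 36.073%

36.073


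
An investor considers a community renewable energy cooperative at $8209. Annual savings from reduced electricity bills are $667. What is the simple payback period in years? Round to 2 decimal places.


Simple payback period = initial cost / annual savings
Payback = 8209 / 667
Payback = 12.31 years

12.31


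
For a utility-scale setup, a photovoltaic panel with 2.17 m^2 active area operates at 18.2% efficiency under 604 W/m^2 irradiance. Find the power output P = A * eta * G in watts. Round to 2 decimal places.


Use the solar power formula P = A * eta * G.
Given: A = 2.17 m^2, eta = 0.182, G = 604 W/m^2
P = 2.17 * 0.182 * 604
P = 238.54 W

238.54


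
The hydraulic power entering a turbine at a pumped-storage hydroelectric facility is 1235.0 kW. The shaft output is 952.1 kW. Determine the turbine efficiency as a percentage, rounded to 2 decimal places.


Turbine efficiency = (output power / input power) * 100
eta = (952.1 / 1235.0) * 100
eta = 77.09%

77.09


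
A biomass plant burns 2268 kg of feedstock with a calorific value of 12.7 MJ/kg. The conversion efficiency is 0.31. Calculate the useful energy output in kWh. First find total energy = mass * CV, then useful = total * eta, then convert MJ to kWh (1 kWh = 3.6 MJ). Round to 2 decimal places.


Total energy = mass * CV = 2268 * 12.7 = 28803.6 MJ
Useful energy = total * eta = 28803.6 * 0.31 = 8929.12 MJ
Convert to kWh: 8929.12 / 3.6
Useful energy = 2480.31 kWh

2480.31


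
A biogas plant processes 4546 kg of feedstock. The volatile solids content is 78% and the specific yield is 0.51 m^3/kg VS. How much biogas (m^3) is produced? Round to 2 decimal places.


Compute volatile solids:
  VS = mass * VS_fraction = 4546 * 0.78 = 3545.88 kg
Calculate biogas volume:
  Biogas = VS * specific_yield = 3545.88 * 0.51
  Biogas = 1808.40 m^3

1808.40


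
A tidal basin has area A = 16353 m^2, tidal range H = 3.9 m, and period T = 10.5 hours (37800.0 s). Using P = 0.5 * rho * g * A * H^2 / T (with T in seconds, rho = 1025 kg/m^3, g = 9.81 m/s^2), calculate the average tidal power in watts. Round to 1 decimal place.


Convert period to seconds: T = 10.5 * 3600 = 37800.0 s
H^2 = 3.9^2 = 15.21
P = 0.5 * rho * g * A * H^2 / T
P = 0.5 * 1025 * 9.81 * 16353 * 15.21 / 37800.0
P = 33082.5 W

33082.5


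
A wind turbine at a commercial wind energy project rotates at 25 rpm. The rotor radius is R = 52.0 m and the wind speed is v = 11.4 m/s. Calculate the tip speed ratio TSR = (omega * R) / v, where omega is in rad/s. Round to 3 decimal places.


Convert rotational speed to rad/s:
  omega = 25 * 2 * pi / 60 = 2.618 rad/s
Compute tip speed:
  v_tip = omega * R = 2.618 * 52.0 = 136.136 m/s
Tip speed ratio:
  TSR = v_tip / v_wind = 136.136 / 11.4 = 11.942

11.942


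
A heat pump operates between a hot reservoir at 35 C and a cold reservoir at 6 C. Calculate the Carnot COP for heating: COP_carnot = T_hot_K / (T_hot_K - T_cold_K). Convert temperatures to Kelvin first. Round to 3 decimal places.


Convert to Kelvin:
  T_hot = 35 + 273.15 = 308.15 K
  T_cold = 6 + 273.15 = 279.15 K
Apply Carnot COP formula:
  COP = T_hot_K / (T_hot_K - T_cold_K) = 308.15 / 29.0
  COP = 10.626

10.626


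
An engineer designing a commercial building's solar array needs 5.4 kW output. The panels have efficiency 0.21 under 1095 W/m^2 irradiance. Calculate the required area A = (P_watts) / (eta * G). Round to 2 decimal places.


Convert target power to watts: P = 5.4 * 1000 = 5400.0 W
Compute denominator: eta * G = 0.21 * 1095 = 229.95
Required area A = P / (eta * G) = 5400.0 / 229.95
A = 23.48 m^2

23.48


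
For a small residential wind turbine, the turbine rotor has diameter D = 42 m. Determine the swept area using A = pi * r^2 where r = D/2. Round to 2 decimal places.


Compute the rotor radius:
  r = D / 2 = 42 / 2 = 21.0 m
Calculate swept area:
  A = pi * r^2 = pi * 21.0^2
  A = 1385.44 m^2

1385.44


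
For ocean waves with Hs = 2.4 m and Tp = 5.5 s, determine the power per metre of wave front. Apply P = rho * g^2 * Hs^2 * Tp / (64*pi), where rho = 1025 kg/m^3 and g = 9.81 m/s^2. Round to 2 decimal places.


Apply wave power formula:
  g^2 = 9.81^2 = 96.2361
  Hs^2 = 2.4^2 = 5.76
  Numerator = rho * g^2 * Hs^2 * Tp = 1025 * 96.2361 * 5.76 * 5.5 = 3124978.64
  Denominator = 64 * pi = 201.0619
  P = 3124978.64 / 201.0619 = 15542.37 W/m

15542.37


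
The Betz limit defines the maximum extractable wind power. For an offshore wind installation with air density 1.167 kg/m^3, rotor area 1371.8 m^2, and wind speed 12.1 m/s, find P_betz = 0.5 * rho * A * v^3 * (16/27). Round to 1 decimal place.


The Betz coefficient Cp_max = 16/27 = 0.5926
v^3 = 12.1^3 = 1771.561
P_betz = 0.5 * rho * A * v^3 * Cp_max
P_betz = 0.5 * 1.167 * 1371.8 * 1771.561 * 0.5926
P_betz = 840318.6 W

840318.6


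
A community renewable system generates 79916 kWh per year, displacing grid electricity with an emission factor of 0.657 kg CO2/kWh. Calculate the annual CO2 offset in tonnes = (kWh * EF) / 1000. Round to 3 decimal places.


CO2 offset in kg = generation * emission_factor
CO2 offset = 79916 * 0.657 = 52504.81 kg
Convert to tonnes:
  CO2 offset = 52504.81 / 1000 = 52.505 tonnes

52.505


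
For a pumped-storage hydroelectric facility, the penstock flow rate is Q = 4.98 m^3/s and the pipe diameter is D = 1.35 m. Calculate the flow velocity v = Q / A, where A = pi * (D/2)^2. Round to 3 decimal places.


Compute pipe cross-sectional area:
  A = pi * (D/2)^2 = pi * (1.35/2)^2 = 1.4314 m^2
Calculate velocity:
  v = Q / A = 4.98 / 1.4314
  v = 3.479 m/s

3.479


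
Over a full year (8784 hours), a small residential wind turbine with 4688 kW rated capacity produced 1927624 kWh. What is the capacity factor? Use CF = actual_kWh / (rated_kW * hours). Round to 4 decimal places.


Capacity factor = actual output / maximum possible output
Maximum possible = rated * hours = 4688 * 8784 = 41179392 kWh
CF = 1927624 / 41179392
CF = 0.0468

0.0468


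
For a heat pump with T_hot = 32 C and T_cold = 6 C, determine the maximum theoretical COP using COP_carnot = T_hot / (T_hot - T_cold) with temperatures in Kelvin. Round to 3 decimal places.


Convert to Kelvin:
  T_hot = 32 + 273.15 = 305.15 K
  T_cold = 6 + 273.15 = 279.15 K
Apply Carnot COP formula:
  COP = T_hot_K / (T_hot_K - T_cold_K) = 305.15 / 26.0
  COP = 11.737

11.737


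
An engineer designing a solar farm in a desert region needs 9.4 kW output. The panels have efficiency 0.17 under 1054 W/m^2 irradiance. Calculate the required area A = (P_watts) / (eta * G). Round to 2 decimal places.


Convert target power to watts: P = 9.4 * 1000 = 9400.0 W
Compute denominator: eta * G = 0.17 * 1054 = 179.18
Required area A = P / (eta * G) = 9400.0 / 179.18
A = 52.46 m^2

52.46


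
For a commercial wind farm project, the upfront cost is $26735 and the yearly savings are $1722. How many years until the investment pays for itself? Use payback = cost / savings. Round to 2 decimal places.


Simple payback period = initial cost / annual savings
Payback = 26735 / 1722
Payback = 15.53 years

15.53


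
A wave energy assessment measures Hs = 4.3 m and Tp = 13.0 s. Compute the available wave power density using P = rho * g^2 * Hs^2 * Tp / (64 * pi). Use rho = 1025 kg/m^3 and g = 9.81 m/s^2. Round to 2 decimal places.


Apply wave power formula:
  g^2 = 9.81^2 = 96.2361
  Hs^2 = 4.3^2 = 18.49
  Numerator = rho * g^2 * Hs^2 * Tp = 1025 * 96.2361 * 18.49 * 13.0 = 23710578.14
  Denominator = 64 * pi = 201.0619
  P = 23710578.14 / 201.0619 = 117926.74 W/m

117926.74


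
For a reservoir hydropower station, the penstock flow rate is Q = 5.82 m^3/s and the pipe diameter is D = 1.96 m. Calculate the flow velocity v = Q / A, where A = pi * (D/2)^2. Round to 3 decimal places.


Compute pipe cross-sectional area:
  A = pi * (D/2)^2 = pi * (1.96/2)^2 = 3.0172 m^2
Calculate velocity:
  v = Q / A = 5.82 / 3.0172
  v = 1.929 m/s

1.929


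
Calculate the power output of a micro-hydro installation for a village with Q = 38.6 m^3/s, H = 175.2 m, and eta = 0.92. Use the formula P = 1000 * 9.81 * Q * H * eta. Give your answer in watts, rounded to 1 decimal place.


Apply the hydropower formula P = rho * g * Q * H * eta
rho * g = 1000 * 9.81 = 9810.0
P = 9810.0 * 38.6 * 175.2 * 0.92
P = 61034900.5 W

61034900.5


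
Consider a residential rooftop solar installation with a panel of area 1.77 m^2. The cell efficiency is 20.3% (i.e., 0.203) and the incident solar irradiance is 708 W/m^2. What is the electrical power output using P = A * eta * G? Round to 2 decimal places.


Use the solar power formula P = A * eta * G.
Given: A = 1.77 m^2, eta = 0.203, G = 708 W/m^2
P = 1.77 * 0.203 * 708
P = 254.39 W

254.39


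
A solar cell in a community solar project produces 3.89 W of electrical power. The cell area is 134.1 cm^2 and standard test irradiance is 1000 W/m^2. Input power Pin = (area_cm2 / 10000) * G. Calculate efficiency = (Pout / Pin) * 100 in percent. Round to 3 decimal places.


First compute the input power:
  Pin = area_cm2 / 10000 * G = 134.1 / 10000 * 1000 = 13.41 W
Then compute efficiency:
  Efficiency = (Pout / Pin) * 100 = (3.89 / 13.41) * 100
  Efficiency = 29.008%

29.008


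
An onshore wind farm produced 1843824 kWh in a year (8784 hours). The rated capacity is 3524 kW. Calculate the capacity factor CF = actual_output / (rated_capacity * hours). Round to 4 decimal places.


Capacity factor = actual output / maximum possible output
Maximum possible = rated * hours = 3524 * 8784 = 30954816 kWh
CF = 1843824 / 30954816
CF = 0.0596

0.0596


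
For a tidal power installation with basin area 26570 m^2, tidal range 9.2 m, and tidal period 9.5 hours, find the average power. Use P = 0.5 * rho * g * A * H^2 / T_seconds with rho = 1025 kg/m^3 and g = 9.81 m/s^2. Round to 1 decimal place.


Convert period to seconds: T = 9.5 * 3600 = 34200.0 s
H^2 = 9.2^2 = 84.64
P = 0.5 * rho * g * A * H^2 / T
P = 0.5 * 1025 * 9.81 * 26570 * 84.64 / 34200.0
P = 330600.9 W

330600.9


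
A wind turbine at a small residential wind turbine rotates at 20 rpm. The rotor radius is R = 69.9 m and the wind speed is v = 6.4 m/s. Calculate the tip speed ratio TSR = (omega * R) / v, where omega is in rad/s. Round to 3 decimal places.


Convert rotational speed to rad/s:
  omega = 20 * 2 * pi / 60 = 2.0944 rad/s
Compute tip speed:
  v_tip = omega * R = 2.0944 * 69.9 = 146.398 m/s
Tip speed ratio:
  TSR = v_tip / v_wind = 146.398 / 6.4 = 22.875

22.875


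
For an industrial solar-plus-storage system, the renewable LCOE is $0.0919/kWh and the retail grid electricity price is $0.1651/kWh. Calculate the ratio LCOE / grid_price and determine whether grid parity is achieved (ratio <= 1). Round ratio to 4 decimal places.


Compare LCOE to grid price:
  LCOE = $0.0919/kWh, Grid price = $0.1651/kWh
  Ratio = LCOE / grid_price = 0.0919 / 0.1651 = 0.5566
  Grid parity achieved (ratio <= 1)? yes

0.5566


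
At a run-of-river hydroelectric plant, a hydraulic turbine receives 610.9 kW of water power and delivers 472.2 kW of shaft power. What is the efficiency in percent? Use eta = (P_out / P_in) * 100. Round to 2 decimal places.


Turbine efficiency = (output power / input power) * 100
eta = (472.2 / 610.9) * 100
eta = 77.30%

77.30


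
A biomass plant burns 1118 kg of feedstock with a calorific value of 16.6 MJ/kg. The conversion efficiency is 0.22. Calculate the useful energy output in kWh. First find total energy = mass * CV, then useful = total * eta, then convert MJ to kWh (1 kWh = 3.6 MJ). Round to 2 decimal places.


Total energy = mass * CV = 1118 * 16.6 = 18558.8 MJ
Useful energy = total * eta = 18558.8 * 0.22 = 4082.94 MJ
Convert to kWh: 4082.94 / 3.6
Useful energy = 1134.15 kWh

1134.15


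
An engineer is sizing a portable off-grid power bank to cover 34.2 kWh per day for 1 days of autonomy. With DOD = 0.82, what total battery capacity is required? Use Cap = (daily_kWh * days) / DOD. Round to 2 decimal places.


Total energy needed = daily * days = 34.2 * 1 = 34.2 kWh
Account for depth of discharge:
  Cap = total_energy / DOD = 34.2 / 0.82
  Cap = 41.71 kWh

41.71


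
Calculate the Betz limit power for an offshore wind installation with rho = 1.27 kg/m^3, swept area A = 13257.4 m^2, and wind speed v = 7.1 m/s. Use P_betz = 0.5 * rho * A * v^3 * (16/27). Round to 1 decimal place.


The Betz coefficient Cp_max = 16/27 = 0.5926
v^3 = 7.1^3 = 357.911
P_betz = 0.5 * rho * A * v^3 * Cp_max
P_betz = 0.5 * 1.27 * 13257.4 * 357.911 * 0.5926
P_betz = 1785514.4 W

1785514.4


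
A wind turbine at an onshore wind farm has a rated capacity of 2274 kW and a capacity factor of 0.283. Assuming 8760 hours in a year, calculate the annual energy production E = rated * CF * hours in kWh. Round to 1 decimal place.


Annual energy = rated_kW * capacity_factor * hours_per_year
Given: P_rated = 2274 kW, CF = 0.283, hours = 8760
E = 2274 * 0.283 * 8760
E = 5637427.9 kWh

5637427.9


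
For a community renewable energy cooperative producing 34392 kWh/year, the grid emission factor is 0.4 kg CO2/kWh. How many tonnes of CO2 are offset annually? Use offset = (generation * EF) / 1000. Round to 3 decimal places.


CO2 offset in kg = generation * emission_factor
CO2 offset = 34392 * 0.4 = 13756.8 kg
Convert to tonnes:
  CO2 offset = 13756.8 / 1000 = 13.757 tonnes

13.757


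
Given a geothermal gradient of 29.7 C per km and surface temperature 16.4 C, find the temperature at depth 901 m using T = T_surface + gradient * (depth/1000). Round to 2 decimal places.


Convert depth to km: 901 / 1000 = 0.901 km
Temperature increase = gradient * depth_km = 29.7 * 0.901 = 26.76 C
Temperature at depth = T_surface + delta_T = 16.4 + 26.76
T = 43.16 C

43.16


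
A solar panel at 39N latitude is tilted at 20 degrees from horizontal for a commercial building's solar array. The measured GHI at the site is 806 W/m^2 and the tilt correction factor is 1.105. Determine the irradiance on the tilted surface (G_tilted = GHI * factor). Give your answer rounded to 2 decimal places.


Identify the given values:
  GHI = 806 W/m^2, tilt correction factor = 1.105
Apply the formula G_tilted = GHI * factor:
  G_tilted = 806 * 1.105
  G_tilted = 890.63 W/m^2

890.63


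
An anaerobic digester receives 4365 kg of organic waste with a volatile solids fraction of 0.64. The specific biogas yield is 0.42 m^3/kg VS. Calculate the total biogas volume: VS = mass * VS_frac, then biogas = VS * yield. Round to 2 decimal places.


Compute volatile solids:
  VS = mass * VS_fraction = 4365 * 0.64 = 2793.6 kg
Calculate biogas volume:
  Biogas = VS * specific_yield = 2793.6 * 0.42
  Biogas = 1173.31 m^3

1173.31


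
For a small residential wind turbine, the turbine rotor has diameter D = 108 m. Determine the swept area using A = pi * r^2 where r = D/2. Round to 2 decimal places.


Compute the rotor radius:
  r = D / 2 = 108 / 2 = 54.0 m
Calculate swept area:
  A = pi * r^2 = pi * 54.0^2
  A = 9160.88 m^2

9160.88


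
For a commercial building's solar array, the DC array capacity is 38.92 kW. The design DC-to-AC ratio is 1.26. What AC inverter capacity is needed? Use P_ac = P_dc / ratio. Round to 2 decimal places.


The inverter AC capacity is determined by the DC/AC ratio.
Given: P_dc = 38.92 kW, DC/AC ratio = 1.26
P_ac = P_dc / ratio = 38.92 / 1.26
P_ac = 30.89 kW

30.89


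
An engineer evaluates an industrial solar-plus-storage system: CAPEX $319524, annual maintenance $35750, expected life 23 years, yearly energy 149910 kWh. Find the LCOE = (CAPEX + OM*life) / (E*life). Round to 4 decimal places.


Total cost = CAPEX + OM * lifetime = 319524 + 35750 * 23 = 319524 + 822250 = 1141774
Total generation = annual * lifetime = 149910 * 23 = 3447930 kWh
LCOE = 1141774 / 3447930
LCOE = 0.3311 $/kWh

0.3311


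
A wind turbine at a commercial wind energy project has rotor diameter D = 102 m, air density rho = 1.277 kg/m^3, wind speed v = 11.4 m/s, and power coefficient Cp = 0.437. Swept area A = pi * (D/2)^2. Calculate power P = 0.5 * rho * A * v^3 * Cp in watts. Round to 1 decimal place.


Step 1 -- Compute swept area:
  A = pi * (D/2)^2 = pi * (102/2)^2 = 8171.28 m^2
Step 2 -- Apply wind power equation:
  P = 0.5 * rho * A * v^3 * Cp
  v^3 = 11.4^3 = 1481.544
  P = 0.5 * 1.277 * 8171.28 * 1481.544 * 0.437
  P = 3377902.6 W

3377902.6


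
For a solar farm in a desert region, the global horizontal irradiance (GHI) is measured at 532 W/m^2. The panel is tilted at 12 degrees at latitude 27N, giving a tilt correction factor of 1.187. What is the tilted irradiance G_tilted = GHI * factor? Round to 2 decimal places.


Identify the given values:
  GHI = 532 W/m^2, tilt correction factor = 1.187
Apply the formula G_tilted = GHI * factor:
  G_tilted = 532 * 1.187
  G_tilted = 631.48 W/m^2

631.48


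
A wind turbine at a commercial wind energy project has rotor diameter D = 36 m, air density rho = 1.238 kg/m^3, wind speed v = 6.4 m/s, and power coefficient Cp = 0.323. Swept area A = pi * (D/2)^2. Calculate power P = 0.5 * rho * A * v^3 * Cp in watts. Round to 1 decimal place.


Step 1 -- Compute swept area:
  A = pi * (D/2)^2 = pi * (36/2)^2 = 1017.88 m^2
Step 2 -- Apply wind power equation:
  P = 0.5 * rho * A * v^3 * Cp
  v^3 = 6.4^3 = 262.144
  P = 0.5 * 1.238 * 1017.88 * 262.144 * 0.323
  P = 53349.2 W

53349.2


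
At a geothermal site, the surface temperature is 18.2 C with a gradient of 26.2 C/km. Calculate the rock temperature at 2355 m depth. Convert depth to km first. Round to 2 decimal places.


Convert depth to km: 2355 / 1000 = 2.355 km
Temperature increase = gradient * depth_km = 26.2 * 2.355 = 61.7 C
Temperature at depth = T_surface + delta_T = 18.2 + 61.7
T = 79.90 C

79.90


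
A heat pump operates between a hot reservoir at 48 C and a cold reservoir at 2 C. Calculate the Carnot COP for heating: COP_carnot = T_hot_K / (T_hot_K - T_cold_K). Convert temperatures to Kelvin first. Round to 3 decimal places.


Convert to Kelvin:
  T_hot = 48 + 273.15 = 321.15 K
  T_cold = 2 + 273.15 = 275.15 K
Apply Carnot COP formula:
  COP = T_hot_K / (T_hot_K - T_cold_K) = 321.15 / 46.0
  COP = 6.982

6.982


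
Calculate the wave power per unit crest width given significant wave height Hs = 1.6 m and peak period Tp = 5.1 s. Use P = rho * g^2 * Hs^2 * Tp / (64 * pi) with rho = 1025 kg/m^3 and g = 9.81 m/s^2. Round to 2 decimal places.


Apply wave power formula:
  g^2 = 9.81^2 = 96.2361
  Hs^2 = 1.6^2 = 2.56
  Numerator = rho * g^2 * Hs^2 * Tp = 1025 * 96.2361 * 2.56 * 5.1 = 1287869.98
  Denominator = 64 * pi = 201.0619
  P = 1287869.98 / 201.0619 = 6405.34 W/m

6405.34


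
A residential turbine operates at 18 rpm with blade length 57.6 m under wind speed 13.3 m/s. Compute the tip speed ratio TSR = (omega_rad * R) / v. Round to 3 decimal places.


Convert rotational speed to rad/s:
  omega = 18 * 2 * pi / 60 = 1.885 rad/s
Compute tip speed:
  v_tip = omega * R = 1.885 * 57.6 = 108.573 m/s
Tip speed ratio:
  TSR = v_tip / v_wind = 108.573 / 13.3 = 8.163

8.163


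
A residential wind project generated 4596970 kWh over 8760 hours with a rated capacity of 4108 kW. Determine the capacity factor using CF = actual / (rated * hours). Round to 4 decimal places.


Capacity factor = actual output / maximum possible output
Maximum possible = rated * hours = 4108 * 8760 = 35986080 kWh
CF = 4596970 / 35986080
CF = 0.1277

0.1277


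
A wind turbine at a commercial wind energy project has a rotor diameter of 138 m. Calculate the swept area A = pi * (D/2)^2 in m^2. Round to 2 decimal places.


Compute the rotor radius:
  r = D / 2 = 138 / 2 = 69.0 m
Calculate swept area:
  A = pi * r^2 = pi * 69.0^2
  A = 14957.12 m^2

14957.12


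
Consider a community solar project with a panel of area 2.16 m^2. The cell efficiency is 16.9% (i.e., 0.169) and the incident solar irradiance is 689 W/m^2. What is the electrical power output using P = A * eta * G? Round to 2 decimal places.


Use the solar power formula P = A * eta * G.
Given: A = 2.16 m^2, eta = 0.169, G = 689 W/m^2
P = 2.16 * 0.169 * 689
P = 251.51 W

251.51


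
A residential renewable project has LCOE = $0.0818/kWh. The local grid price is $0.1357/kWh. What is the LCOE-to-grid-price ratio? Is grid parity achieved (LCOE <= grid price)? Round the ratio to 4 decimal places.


Compare LCOE to grid price:
  LCOE = $0.0818/kWh, Grid price = $0.1357/kWh
  Ratio = LCOE / grid_price = 0.0818 / 0.1357 = 0.6028
  Grid parity achieved (ratio <= 1)? yes

0.6028


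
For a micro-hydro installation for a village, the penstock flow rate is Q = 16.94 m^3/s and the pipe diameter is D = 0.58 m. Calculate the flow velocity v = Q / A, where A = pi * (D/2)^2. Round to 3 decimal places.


Compute pipe cross-sectional area:
  A = pi * (D/2)^2 = pi * (0.58/2)^2 = 0.2642 m^2
Calculate velocity:
  v = Q / A = 16.94 / 0.2642
  v = 64.116 m/s

64.116
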